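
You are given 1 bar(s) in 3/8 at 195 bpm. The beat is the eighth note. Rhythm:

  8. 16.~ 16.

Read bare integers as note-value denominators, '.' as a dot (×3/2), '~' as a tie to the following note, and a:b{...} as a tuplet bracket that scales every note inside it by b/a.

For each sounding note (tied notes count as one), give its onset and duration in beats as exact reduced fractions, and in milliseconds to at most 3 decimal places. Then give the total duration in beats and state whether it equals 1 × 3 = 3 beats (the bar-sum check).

1) 0.0ms=0b +461.538ms=3/2b
2) 461.538ms=3/2b +461.538ms=3/2b
Σ=3b of 3 (195bpm 3/8) — PASS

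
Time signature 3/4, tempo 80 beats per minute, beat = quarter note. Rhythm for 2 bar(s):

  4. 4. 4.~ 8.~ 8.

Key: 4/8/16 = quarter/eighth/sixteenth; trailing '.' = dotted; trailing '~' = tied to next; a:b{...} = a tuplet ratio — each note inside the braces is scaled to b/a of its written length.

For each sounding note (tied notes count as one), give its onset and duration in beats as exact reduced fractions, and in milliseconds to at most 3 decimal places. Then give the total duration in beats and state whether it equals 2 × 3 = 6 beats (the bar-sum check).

1) 0.0ms=0b +1125.0ms=3/2b
2) 1125.0ms=3/2b +1125.0ms=3/2b
3) 2250.0ms=3b +2250.0ms=3b
Σ=6b of 6 (80bpm 3/4) — PASS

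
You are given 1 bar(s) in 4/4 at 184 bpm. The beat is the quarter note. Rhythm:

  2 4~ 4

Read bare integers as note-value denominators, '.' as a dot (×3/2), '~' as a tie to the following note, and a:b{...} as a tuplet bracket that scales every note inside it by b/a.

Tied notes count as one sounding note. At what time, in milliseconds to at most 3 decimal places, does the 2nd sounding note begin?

note 2 onset = 2b = 652.174ms

1. 0.0ms @ 0 + 652.174ms (2)
2. 652.174ms @ 2 + 652.174ms (2)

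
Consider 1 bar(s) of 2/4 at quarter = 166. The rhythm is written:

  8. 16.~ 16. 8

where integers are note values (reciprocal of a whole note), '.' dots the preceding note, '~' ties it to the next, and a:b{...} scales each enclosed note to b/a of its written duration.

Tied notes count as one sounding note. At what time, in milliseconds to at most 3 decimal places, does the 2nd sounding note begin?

1. 0.0ms @ 0 + 271.084ms (3/4)
2. 271.084ms @ 3/4 + 271.084ms (3/4)
3. 542.169ms @ 3/2 + 180.723ms (1/2)

note 2 onset = 3/4b = 271.084ms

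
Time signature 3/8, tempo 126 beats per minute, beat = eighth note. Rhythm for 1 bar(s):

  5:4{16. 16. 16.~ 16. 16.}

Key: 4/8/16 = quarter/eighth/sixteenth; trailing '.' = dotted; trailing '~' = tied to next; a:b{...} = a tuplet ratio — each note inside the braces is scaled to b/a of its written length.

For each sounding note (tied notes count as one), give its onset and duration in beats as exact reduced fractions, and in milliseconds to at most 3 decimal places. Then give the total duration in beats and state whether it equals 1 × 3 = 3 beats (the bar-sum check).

1) 0.0ms=0b +285.714ms=3/5b
2) 285.714ms=3/5b +285.714ms=3/5b
3) 571.429ms=6/5b +571.429ms=6/5b
4) 1142.857ms=12/5b +285.714ms=3/5b
Σ=3b of 3 (126bpm 3/8) — PASS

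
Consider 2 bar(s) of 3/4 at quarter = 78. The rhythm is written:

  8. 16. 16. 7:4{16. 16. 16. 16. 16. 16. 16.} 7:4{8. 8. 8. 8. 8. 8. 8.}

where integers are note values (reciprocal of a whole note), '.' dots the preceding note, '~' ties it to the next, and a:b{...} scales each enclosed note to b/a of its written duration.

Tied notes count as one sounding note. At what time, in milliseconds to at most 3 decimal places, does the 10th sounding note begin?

note 10 onset = 39/14b = 2142.857ms

1. 0.0ms @ 0 + 576.923ms (3/4)
2. 576.923ms @ 3/4 + 288.462ms (3/8)
3. 865.385ms @ 9/8 + 288.462ms (3/8)
4. 1153.846ms @ 3/2 + 164.835ms (3/14)
5. 1318.681ms @ 12/7 + 164.835ms (3/14)
6. 1483.516ms @ 27/14 + 164.835ms (3/14)
7. 1648.352ms @ 15/7 + 164.835ms (3/14)
8. 1813.187ms @ 33/14 + 164.835ms (3/14)
9. 1978.022ms @ 18/7 + 164.835ms (3/14)
10. 2142.857ms @ 39/14 + 164.835ms (3/14)
11. 2307.692ms @ 3 + 329.67ms (3/7)
12. 2637.363ms @ 24/7 + 329.67ms (3/7)
13. 2967.033ms @ 27/7 + 329.67ms (3/7)
14. 3296.703ms @ 30/7 + 329.67ms (3/7)
15. 3626.374ms @ 33/7 + 329.67ms (3/7)
16. 3956.044ms @ 36/7 + 329.67ms (3/7)
17. 4285.714ms @ 39/7 + 329.67ms (3/7)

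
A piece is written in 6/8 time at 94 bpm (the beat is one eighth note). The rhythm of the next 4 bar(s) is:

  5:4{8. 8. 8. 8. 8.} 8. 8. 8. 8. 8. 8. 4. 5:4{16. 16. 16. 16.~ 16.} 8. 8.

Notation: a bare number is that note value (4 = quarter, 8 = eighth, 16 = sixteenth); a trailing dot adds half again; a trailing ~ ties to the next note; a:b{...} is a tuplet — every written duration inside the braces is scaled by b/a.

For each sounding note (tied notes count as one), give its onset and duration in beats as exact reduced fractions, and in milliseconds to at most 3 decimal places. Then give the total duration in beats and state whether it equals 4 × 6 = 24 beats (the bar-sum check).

1) 0.0ms=0b +765.957ms=6/5b
2) 765.957ms=6/5b +765.957ms=6/5b
3) 1531.915ms=12/5b +765.957ms=6/5b
4) 2297.872ms=18/5b +765.957ms=6/5b
5) 3063.83ms=24/5b +765.957ms=6/5b
6) 3829.787ms=6b +957.447ms=3/2b
7) 4787.234ms=15/2b +957.447ms=3/2b
8) 5744.681ms=9b +957.447ms=3/2b
9) 6702.128ms=21/2b +957.447ms=3/2b
10) 7659.574ms=12b +957.447ms=3/2b
11) 8617.021ms=27/2b +957.447ms=3/2b
12) 9574.468ms=15b +1914.894ms=3b
13) 11489.362ms=18b +382.979ms=3/5b
14) 11872.34ms=93/5b +382.979ms=3/5b
15) 12255.319ms=96/5b +382.979ms=3/5b
16) 12638.298ms=99/5b +765.957ms=6/5b
17) 13404.255ms=21b +957.447ms=3/2b
18) 14361.702ms=45/2b +957.447ms=3/2b
Σ=24b of 24 (94bpm 6/8) — PASS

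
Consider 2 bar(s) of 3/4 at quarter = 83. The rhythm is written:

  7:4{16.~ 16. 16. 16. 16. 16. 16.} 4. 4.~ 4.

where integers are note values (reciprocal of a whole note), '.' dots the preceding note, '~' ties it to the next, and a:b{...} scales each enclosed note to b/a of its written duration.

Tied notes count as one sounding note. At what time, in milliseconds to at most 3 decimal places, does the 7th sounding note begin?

1. 0.0ms @ 0 + 309.811ms (3/7)
2. 309.811ms @ 3/7 + 154.905ms (3/14)
3. 464.716ms @ 9/14 + 154.905ms (3/14)
4. 619.621ms @ 6/7 + 154.905ms (3/14)
5. 774.527ms @ 15/14 + 154.905ms (3/14)
6. 929.432ms @ 9/7 + 154.905ms (3/14)
7. 1084.337ms @ 3/2 + 1084.337ms (3/2)
8. 2168.675ms @ 3 + 2168.675ms (3)

note 7 onset = 3/2b = 1084.337ms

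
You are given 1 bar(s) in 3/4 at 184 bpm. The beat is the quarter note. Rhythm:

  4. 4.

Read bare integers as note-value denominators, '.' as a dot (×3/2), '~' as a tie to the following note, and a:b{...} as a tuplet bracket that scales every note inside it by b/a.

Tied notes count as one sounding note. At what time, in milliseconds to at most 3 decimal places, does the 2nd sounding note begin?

1. 0.0ms @ 0 + 489.13ms (3/2)
2. 489.13ms @ 3/2 + 489.13ms (3/2)

note 2 onset = 3/2b = 489.13ms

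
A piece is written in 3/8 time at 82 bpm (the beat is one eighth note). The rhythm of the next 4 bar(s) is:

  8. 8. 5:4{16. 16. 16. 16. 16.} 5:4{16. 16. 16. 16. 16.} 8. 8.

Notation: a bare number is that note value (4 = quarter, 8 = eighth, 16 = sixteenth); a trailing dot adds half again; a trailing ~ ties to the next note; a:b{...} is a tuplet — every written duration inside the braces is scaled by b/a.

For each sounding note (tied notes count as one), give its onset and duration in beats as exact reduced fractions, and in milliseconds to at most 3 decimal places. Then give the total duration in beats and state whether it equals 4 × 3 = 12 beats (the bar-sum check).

1) 0.0ms=0b +1097.561ms=3/2b
2) 1097.561ms=3/2b +1097.561ms=3/2b
3) 2195.122ms=3b +439.024ms=3/5b
4) 2634.146ms=18/5b +439.024ms=3/5b
5) 3073.171ms=21/5b +439.024ms=3/5b
6) 3512.195ms=24/5b +439.024ms=3/5b
7) 3951.22ms=27/5b +439.024ms=3/5b
8) 4390.244ms=6b +439.024ms=3/5b
9) 4829.268ms=33/5b +439.024ms=3/5b
10) 5268.293ms=36/5b +439.024ms=3/5b
11) 5707.317ms=39/5b +439.024ms=3/5b
12) 6146.341ms=42/5b +439.024ms=3/5b
13) 6585.366ms=9b +1097.561ms=3/2b
14) 7682.927ms=21/2b +1097.561ms=3/2b
Σ=12b of 12 (82bpm 3/8) — PASS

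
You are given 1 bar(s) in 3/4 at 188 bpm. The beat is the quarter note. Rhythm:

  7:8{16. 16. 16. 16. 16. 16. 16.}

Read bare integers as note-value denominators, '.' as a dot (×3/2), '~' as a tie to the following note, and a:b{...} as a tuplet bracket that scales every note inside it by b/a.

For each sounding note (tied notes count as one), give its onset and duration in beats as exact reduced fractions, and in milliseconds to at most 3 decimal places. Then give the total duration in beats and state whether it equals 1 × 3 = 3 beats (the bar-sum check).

1) 0.0ms=0b +136.778ms=3/7b
2) 136.778ms=3/7b +136.778ms=3/7b
3) 273.556ms=6/7b +136.778ms=3/7b
4) 410.334ms=9/7b +136.778ms=3/7b
5) 547.112ms=12/7b +136.778ms=3/7b
6) 683.891ms=15/7b +136.778ms=3/7b
7) 820.669ms=18/7b +136.778ms=3/7b
Σ=3b of 3 (188bpm 3/4) — PASS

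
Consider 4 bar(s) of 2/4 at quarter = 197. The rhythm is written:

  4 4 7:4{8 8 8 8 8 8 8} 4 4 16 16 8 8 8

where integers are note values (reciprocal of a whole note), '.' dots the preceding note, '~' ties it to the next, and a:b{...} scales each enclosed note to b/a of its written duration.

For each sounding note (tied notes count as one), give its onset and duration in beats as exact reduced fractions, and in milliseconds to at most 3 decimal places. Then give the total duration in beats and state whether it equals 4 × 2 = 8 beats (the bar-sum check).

1) 0.0ms=0b +304.569ms=1b
2) 304.569ms=1b +304.569ms=1b
3) 609.137ms=2b +87.02ms=2/7b
4) 696.157ms=16/7b +87.02ms=2/7b
5) 783.176ms=18/7b +87.02ms=2/7b
6) 870.196ms=20/7b +87.02ms=2/7b
7) 957.215ms=22/7b +87.02ms=2/7b
8) 1044.235ms=24/7b +87.02ms=2/7b
9) 1131.255ms=26/7b +87.02ms=2/7b
10) 1218.274ms=4b +304.569ms=1b
11) 1522.843ms=5b +304.569ms=1b
12) 1827.411ms=6b +76.142ms=1/4b
13) 1903.553ms=25/4b +76.142ms=1/4b
14) 1979.695ms=13/2b +152.284ms=1/2b
15) 2131.98ms=7b +152.284ms=1/2b
16) 2284.264ms=15/2b +152.284ms=1/2b
Σ=8b of 8 (197bpm 2/4) — PASS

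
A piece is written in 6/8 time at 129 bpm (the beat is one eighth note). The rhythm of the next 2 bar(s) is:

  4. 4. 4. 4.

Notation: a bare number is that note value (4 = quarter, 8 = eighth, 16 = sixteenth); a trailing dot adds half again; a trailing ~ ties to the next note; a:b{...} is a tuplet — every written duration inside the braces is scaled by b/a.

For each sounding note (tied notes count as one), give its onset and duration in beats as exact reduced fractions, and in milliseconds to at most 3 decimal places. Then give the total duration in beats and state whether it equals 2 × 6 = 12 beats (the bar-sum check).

1) 0.0ms=0b +1395.349ms=3b
2) 1395.349ms=3b +1395.349ms=3b
3) 2790.698ms=6b +1395.349ms=3b
4) 4186.047ms=9b +1395.349ms=3b
Σ=12b of 12 (129bpm 6/8) — PASS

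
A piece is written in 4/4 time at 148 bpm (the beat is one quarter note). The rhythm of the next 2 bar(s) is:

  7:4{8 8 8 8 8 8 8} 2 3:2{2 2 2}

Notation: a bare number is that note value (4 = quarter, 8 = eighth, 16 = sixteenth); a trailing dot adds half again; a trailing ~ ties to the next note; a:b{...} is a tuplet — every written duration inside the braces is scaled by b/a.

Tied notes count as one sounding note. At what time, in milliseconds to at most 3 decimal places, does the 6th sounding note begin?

note 6 onset = 10/7b = 579.151ms

1. 0.0ms @ 0 + 115.83ms (2/7)
2. 115.83ms @ 2/7 + 115.83ms (2/7)
3. 231.66ms @ 4/7 + 115.83ms (2/7)
4. 347.49ms @ 6/7 + 115.83ms (2/7)
5. 463.32ms @ 8/7 + 115.83ms (2/7)
6. 579.151ms @ 10/7 + 115.83ms (2/7)
7. 694.981ms @ 12/7 + 115.83ms (2/7)
8. 810.811ms @ 2 + 810.811ms (2)
9. 1621.622ms @ 4 + 540.541ms (4/3)
10. 2162.162ms @ 16/3 + 540.541ms (4/3)
11. 2702.703ms @ 20/3 + 540.541ms (4/3)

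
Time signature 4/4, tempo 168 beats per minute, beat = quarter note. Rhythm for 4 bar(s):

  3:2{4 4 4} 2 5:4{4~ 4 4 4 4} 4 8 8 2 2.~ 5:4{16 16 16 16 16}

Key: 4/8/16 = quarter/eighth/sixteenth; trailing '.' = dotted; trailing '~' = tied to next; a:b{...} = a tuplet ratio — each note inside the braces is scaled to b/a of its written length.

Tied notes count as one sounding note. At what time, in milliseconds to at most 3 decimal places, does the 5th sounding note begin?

1. 0.0ms @ 0 + 238.095ms (2/3)
2. 238.095ms @ 2/3 + 238.095ms (2/3)
3. 476.19ms @ 4/3 + 238.095ms (2/3)
4. 714.286ms @ 2 + 714.286ms (2)
5. 1428.571ms @ 4 + 571.429ms (8/5)
6. 2000.0ms @ 28/5 + 285.714ms (4/5)
7. 2285.714ms @ 32/5 + 285.714ms (4/5)
8. 2571.429ms @ 36/5 + 285.714ms (4/5)
9. 2857.143ms @ 8 + 357.143ms (1)
10. 3214.286ms @ 9 + 178.571ms (1/2)
11. 3392.857ms @ 19/2 + 178.571ms (1/2)
12. 3571.429ms @ 10 + 714.286ms (2)
13. 4285.714ms @ 12 + 1142.857ms (16/5)
14. 5428.571ms @ 76/5 + 71.429ms (1/5)
15. 5500.0ms @ 77/5 + 71.429ms (1/5)
16. 5571.429ms @ 78/5 + 71.429ms (1/5)
17. 5642.857ms @ 79/5 + 71.429ms (1/5)

note 5 onset = 4b = 1428.571ms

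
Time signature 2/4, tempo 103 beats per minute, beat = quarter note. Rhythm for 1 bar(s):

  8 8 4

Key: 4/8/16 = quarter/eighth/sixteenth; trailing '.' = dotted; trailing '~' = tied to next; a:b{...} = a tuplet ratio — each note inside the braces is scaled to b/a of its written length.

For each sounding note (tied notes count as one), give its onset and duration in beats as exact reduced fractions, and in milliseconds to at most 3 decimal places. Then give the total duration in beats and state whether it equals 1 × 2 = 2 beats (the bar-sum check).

1) 0.0ms=0b +291.262ms=1/2b
2) 291.262ms=1/2b +291.262ms=1/2b
3) 582.524ms=1b +582.524ms=1b
Σ=2b of 2 (103bpm 2/4) — PASS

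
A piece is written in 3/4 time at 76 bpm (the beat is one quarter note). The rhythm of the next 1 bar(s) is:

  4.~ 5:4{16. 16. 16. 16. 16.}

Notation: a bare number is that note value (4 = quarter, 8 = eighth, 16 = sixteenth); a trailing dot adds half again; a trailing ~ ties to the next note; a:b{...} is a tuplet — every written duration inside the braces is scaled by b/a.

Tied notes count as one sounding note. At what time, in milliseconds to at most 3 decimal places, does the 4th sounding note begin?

1. 0.0ms @ 0 + 1421.053ms (9/5)
2. 1421.053ms @ 9/5 + 236.842ms (3/10)
3. 1657.895ms @ 21/10 + 236.842ms (3/10)
4. 1894.737ms @ 12/5 + 236.842ms (3/10)
5. 2131.579ms @ 27/10 + 236.842ms (3/10)

note 4 onset = 12/5b = 1894.737ms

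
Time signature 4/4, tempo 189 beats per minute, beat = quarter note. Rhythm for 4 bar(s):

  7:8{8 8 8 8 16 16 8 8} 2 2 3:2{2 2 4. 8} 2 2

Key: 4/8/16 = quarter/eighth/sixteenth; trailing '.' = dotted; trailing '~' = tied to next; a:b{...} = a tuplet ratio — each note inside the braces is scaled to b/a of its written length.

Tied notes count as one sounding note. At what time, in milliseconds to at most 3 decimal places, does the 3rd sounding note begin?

note 3 onset = 8/7b = 362.812ms

1. 0.0ms @ 0 + 181.406ms (4/7)
2. 181.406ms @ 4/7 + 181.406ms (4/7)
3. 362.812ms @ 8/7 + 181.406ms (4/7)
4. 544.218ms @ 12/7 + 181.406ms (4/7)
5. 725.624ms @ 16/7 + 90.703ms (2/7)
6. 816.327ms @ 18/7 + 90.703ms (2/7)
7. 907.029ms @ 20/7 + 181.406ms (4/7)
8. 1088.435ms @ 24/7 + 181.406ms (4/7)
9. 1269.841ms @ 4 + 634.921ms (2)
10. 1904.762ms @ 6 + 634.921ms (2)
11. 2539.683ms @ 8 + 423.28ms (4/3)
12. 2962.963ms @ 28/3 + 423.28ms (4/3)
13. 3386.243ms @ 32/3 + 317.46ms (1)
14. 3703.704ms @ 35/3 + 105.82ms (1/3)
15. 3809.524ms @ 12 + 634.921ms (2)
16. 4444.444ms @ 14 + 634.921ms (2)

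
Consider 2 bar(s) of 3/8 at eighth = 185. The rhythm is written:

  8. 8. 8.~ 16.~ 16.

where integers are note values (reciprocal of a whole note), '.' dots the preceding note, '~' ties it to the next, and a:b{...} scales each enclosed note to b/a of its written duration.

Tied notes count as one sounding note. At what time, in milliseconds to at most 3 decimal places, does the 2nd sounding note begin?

note 2 onset = 3/2b = 486.486ms

1. 0.0ms @ 0 + 486.486ms (3/2)
2. 486.486ms @ 3/2 + 486.486ms (3/2)
3. 972.973ms @ 3 + 972.973ms (3)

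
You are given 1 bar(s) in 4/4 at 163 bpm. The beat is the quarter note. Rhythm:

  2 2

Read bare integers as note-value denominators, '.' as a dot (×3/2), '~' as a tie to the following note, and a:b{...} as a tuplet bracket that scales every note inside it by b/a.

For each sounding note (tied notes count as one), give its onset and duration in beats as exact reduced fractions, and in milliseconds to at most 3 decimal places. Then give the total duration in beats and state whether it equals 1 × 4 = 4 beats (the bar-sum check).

1) 0.0ms=0b +736.196ms=2b
2) 736.196ms=2b +736.196ms=2b
Σ=4b of 4 (163bpm 4/4) — PASS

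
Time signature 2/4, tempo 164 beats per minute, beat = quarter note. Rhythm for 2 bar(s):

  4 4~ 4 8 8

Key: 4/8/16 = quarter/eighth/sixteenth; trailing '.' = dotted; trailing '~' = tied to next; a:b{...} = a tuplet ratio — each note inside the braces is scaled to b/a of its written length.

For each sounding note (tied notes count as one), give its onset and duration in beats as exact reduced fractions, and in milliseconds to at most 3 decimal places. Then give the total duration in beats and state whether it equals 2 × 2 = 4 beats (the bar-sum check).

1) 0.0ms=0b +365.854ms=1b
2) 365.854ms=1b +731.707ms=2b
3) 1097.561ms=3b +182.927ms=1/2b
4) 1280.488ms=7/2b +182.927ms=1/2b
Σ=4b of 4 (164bpm 2/4) — PASS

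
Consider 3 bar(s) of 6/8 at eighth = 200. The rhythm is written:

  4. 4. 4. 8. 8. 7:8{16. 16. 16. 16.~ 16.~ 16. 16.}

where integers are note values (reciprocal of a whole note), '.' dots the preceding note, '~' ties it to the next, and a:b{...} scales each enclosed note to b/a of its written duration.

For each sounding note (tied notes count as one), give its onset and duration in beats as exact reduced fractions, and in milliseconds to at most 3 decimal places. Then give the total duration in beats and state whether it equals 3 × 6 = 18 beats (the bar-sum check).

1) 0.0ms=0b +900.0ms=3b
2) 900.0ms=3b +900.0ms=3b
3) 1800.0ms=6b +900.0ms=3b
4) 2700.0ms=9b +450.0ms=3/2b
5) 3150.0ms=21/2b +450.0ms=3/2b
6) 3600.0ms=12b +257.143ms=6/7b
7) 3857.143ms=90/7b +257.143ms=6/7b
8) 4114.286ms=96/7b +257.143ms=6/7b
9) 4371.429ms=102/7b +771.429ms=18/7b
10) 5142.857ms=120/7b +257.143ms=6/7b
Σ=18b of 18 (200bpm 6/8) — PASS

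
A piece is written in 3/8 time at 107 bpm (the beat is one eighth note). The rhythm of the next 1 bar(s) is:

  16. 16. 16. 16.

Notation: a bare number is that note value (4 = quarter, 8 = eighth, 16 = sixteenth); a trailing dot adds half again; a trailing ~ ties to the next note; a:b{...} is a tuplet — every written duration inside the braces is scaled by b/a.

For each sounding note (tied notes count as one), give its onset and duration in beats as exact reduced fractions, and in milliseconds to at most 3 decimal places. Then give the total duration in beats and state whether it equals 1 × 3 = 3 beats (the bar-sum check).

1) 0.0ms=0b +420.561ms=3/4b
2) 420.561ms=3/4b +420.561ms=3/4b
3) 841.121ms=3/2b +420.561ms=3/4b
4) 1261.682ms=9/4b +420.561ms=3/4b
Σ=3b of 3 (107bpm 3/8) — PASS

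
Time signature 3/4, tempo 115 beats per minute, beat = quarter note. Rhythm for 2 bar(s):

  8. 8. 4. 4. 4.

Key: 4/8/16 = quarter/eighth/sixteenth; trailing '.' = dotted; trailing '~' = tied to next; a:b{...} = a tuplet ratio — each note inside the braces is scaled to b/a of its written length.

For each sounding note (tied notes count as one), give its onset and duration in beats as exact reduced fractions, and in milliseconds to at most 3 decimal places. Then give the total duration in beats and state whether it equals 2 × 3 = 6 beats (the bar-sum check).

1) 0.0ms=0b +391.304ms=3/4b
2) 391.304ms=3/4b +391.304ms=3/4b
3) 782.609ms=3/2b +782.609ms=3/2b
4) 1565.217ms=3b +782.609ms=3/2b
5) 2347.826ms=9/2b +782.609ms=3/2b
Σ=6b of 6 (115bpm 3/4) — PASS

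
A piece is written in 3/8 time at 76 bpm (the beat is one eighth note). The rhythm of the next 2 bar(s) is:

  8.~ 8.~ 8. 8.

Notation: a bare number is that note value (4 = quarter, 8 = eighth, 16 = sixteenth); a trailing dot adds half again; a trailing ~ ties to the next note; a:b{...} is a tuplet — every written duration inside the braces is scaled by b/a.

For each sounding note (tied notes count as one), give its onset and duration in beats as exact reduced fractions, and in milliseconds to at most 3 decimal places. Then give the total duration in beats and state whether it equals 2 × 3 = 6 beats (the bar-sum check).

1) 0.0ms=0b +3552.632ms=9/2b
2) 3552.632ms=9/2b +1184.211ms=3/2b
Σ=6b of 6 (76bpm 3/8) — PASS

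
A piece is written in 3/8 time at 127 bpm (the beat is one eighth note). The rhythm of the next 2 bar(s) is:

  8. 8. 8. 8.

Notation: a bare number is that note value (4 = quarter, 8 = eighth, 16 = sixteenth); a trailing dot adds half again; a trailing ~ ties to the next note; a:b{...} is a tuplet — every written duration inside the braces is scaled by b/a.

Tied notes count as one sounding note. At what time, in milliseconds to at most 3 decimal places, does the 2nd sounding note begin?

note 2 onset = 3/2b = 708.661ms

1. 0.0ms @ 0 + 708.661ms (3/2)
2. 708.661ms @ 3/2 + 708.661ms (3/2)
3. 1417.323ms @ 3 + 708.661ms (3/2)
4. 2125.984ms @ 9/2 + 708.661ms (3/2)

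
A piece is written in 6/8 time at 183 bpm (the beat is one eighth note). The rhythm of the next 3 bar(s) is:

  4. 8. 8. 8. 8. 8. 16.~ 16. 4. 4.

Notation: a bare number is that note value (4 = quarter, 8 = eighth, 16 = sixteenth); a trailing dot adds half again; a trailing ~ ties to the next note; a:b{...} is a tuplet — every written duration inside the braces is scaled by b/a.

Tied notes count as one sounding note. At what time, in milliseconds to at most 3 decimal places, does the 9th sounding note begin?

note 9 onset = 15b = 4918.033ms

1. 0.0ms @ 0 + 983.607ms (3)
2. 983.607ms @ 3 + 491.803ms (3/2)
3. 1475.41ms @ 9/2 + 491.803ms (3/2)
4. 1967.213ms @ 6 + 491.803ms (3/2)
5. 2459.016ms @ 15/2 + 491.803ms (3/2)
6. 2950.82ms @ 9 + 491.803ms (3/2)
7. 3442.623ms @ 21/2 + 491.803ms (3/2)
8. 3934.426ms @ 12 + 983.607ms (3)
9. 4918.033ms @ 15 + 983.607ms (3)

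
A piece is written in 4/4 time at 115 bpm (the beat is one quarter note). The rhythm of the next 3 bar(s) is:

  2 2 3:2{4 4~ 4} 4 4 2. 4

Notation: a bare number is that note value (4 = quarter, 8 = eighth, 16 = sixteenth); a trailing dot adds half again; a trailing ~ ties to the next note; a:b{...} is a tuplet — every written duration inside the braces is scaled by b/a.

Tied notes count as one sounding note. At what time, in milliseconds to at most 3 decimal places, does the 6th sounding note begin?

note 6 onset = 7b = 3652.174ms

1. 0.0ms @ 0 + 1043.478ms (2)
2. 1043.478ms @ 2 + 1043.478ms (2)
3. 2086.957ms @ 4 + 347.826ms (2/3)
4. 2434.783ms @ 14/3 + 695.652ms (4/3)
5. 3130.435ms @ 6 + 521.739ms (1)
6. 3652.174ms @ 7 + 521.739ms (1)
7. 4173.913ms @ 8 + 1565.217ms (3)
8. 5739.13ms @ 11 + 521.739ms (1)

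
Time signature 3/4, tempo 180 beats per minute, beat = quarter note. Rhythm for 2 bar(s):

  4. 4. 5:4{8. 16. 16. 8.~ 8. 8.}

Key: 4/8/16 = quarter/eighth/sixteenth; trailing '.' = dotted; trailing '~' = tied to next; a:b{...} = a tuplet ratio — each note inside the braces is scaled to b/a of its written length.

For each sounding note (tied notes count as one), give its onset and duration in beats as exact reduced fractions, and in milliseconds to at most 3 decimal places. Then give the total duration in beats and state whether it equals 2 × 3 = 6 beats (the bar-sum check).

1) 0.0ms=0b +500.0ms=3/2b
2) 500.0ms=3/2b +500.0ms=3/2b
3) 1000.0ms=3b +200.0ms=3/5b
4) 1200.0ms=18/5b +100.0ms=3/10b
5) 1300.0ms=39/10b +100.0ms=3/10b
6) 1400.0ms=21/5b +400.0ms=6/5b
7) 1800.0ms=27/5b +200.0ms=3/5b
Σ=6b of 6 (180bpm 3/4) — PASS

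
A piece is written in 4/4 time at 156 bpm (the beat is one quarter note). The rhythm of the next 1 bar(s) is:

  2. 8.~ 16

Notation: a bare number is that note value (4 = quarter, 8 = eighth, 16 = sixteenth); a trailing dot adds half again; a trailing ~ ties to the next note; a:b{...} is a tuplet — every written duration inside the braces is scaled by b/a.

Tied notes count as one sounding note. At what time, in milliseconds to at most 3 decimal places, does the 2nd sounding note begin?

1. 0.0ms @ 0 + 1153.846ms (3)
2. 1153.846ms @ 3 + 384.615ms (1)

note 2 onset = 3b = 1153.846ms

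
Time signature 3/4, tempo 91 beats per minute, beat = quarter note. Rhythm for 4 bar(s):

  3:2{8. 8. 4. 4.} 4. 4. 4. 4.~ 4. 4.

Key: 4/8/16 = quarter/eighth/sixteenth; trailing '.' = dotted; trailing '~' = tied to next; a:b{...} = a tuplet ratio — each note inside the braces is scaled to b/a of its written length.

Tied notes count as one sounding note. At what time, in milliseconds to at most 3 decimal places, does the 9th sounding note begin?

1. 0.0ms @ 0 + 329.67ms (1/2)
2. 329.67ms @ 1/2 + 329.67ms (1/2)
3. 659.341ms @ 1 + 659.341ms (1)
4. 1318.681ms @ 2 + 659.341ms (1)
5. 1978.022ms @ 3 + 989.011ms (3/2)
6. 2967.033ms @ 9/2 + 989.011ms (3/2)
7. 3956.044ms @ 6 + 989.011ms (3/2)
8. 4945.055ms @ 15/2 + 1978.022ms (3)
9. 6923.077ms @ 21/2 + 989.011ms (3/2)

note 9 onset = 21/2b = 6923.077ms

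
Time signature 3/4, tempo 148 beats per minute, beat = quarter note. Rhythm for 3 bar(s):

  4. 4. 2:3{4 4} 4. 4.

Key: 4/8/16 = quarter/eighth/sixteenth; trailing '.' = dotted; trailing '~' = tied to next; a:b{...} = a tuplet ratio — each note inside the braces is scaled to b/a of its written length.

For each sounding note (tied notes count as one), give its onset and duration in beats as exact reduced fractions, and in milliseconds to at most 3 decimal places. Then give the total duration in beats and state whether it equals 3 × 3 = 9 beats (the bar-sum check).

1) 0.0ms=0b +608.108ms=3/2b
2) 608.108ms=3/2b +608.108ms=3/2b
3) 1216.216ms=3b +608.108ms=3/2b
4) 1824.324ms=9/2b +608.108ms=3/2b
5) 2432.432ms=6b +608.108ms=3/2b
6) 3040.541ms=15/2b +608.108ms=3/2b
Σ=9b of 9 (148bpm 3/4) — PASS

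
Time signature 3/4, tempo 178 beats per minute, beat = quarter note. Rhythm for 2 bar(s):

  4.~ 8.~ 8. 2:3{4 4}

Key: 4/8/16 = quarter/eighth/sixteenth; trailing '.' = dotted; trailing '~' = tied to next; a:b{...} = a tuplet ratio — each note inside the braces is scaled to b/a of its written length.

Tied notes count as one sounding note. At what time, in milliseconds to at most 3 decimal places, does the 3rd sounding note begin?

1. 0.0ms @ 0 + 1011.236ms (3)
2. 1011.236ms @ 3 + 505.618ms (3/2)
3. 1516.854ms @ 9/2 + 505.618ms (3/2)

note 3 onset = 9/2b = 1516.854ms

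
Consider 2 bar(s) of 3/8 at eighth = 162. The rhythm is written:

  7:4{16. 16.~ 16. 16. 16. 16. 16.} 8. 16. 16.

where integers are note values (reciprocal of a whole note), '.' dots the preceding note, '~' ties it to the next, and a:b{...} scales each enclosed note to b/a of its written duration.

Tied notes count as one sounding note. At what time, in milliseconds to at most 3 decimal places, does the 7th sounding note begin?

1. 0.0ms @ 0 + 158.73ms (3/7)
2. 158.73ms @ 3/7 + 317.46ms (6/7)
3. 476.19ms @ 9/7 + 158.73ms (3/7)
4. 634.921ms @ 12/7 + 158.73ms (3/7)
5. 793.651ms @ 15/7 + 158.73ms (3/7)
6. 952.381ms @ 18/7 + 158.73ms (3/7)
7. 1111.111ms @ 3 + 555.556ms (3/2)
8. 1666.667ms @ 9/2 + 277.778ms (3/4)
9. 1944.444ms @ 21/4 + 277.778ms (3/4)

note 7 onset = 3b = 1111.111ms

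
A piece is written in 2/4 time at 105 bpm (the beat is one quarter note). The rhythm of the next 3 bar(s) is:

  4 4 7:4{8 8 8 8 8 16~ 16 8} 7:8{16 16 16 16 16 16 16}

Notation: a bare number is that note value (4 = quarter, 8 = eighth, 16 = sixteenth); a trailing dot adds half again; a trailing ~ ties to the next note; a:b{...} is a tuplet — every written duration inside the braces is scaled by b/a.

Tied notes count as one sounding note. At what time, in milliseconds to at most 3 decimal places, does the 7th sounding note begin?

1. 0.0ms @ 0 + 571.429ms (1)
2. 571.429ms @ 1 + 571.429ms (1)
3. 1142.857ms @ 2 + 163.265ms (2/7)
4. 1306.122ms @ 16/7 + 163.265ms (2/7)
5. 1469.388ms @ 18/7 + 163.265ms (2/7)
6. 1632.653ms @ 20/7 + 163.265ms (2/7)
7. 1795.918ms @ 22/7 + 163.265ms (2/7)
8. 1959.184ms @ 24/7 + 163.265ms (2/7)
9. 2122.449ms @ 26/7 + 163.265ms (2/7)
10. 2285.714ms @ 4 + 163.265ms (2/7)
11. 2448.98ms @ 30/7 + 163.265ms (2/7)
12. 2612.245ms @ 32/7 + 163.265ms (2/7)
13. 2775.51ms @ 34/7 + 163.265ms (2/7)
14. 2938.776ms @ 36/7 + 163.265ms (2/7)
15. 3102.041ms @ 38/7 + 163.265ms (2/7)
16. 3265.306ms @ 40/7 + 163.265ms (2/7)

note 7 onset = 22/7b = 1795.918ms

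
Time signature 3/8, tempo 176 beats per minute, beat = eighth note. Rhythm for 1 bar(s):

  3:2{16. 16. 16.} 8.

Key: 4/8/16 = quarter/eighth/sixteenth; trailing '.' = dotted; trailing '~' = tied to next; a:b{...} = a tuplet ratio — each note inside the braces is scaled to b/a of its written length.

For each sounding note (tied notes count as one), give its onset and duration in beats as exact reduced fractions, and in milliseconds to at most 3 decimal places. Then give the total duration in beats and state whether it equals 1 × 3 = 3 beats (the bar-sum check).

1) 0.0ms=0b +170.455ms=1/2b
2) 170.455ms=1/2b +170.455ms=1/2b
3) 340.909ms=1b +170.455ms=1/2b
4) 511.364ms=3/2b +511.364ms=3/2b
Σ=3b of 3 (176bpm 3/8) — PASS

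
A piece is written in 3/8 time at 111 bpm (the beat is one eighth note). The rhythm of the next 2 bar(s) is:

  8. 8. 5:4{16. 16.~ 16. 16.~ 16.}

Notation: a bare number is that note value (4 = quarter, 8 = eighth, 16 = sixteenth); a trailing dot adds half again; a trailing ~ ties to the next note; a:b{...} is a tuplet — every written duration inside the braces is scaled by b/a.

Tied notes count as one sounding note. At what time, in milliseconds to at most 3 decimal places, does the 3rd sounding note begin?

1. 0.0ms @ 0 + 810.811ms (3/2)
2. 810.811ms @ 3/2 + 810.811ms (3/2)
3. 1621.622ms @ 3 + 324.324ms (3/5)
4. 1945.946ms @ 18/5 + 648.649ms (6/5)
5. 2594.595ms @ 24/5 + 648.649ms (6/5)

note 3 onset = 3b = 1621.622ms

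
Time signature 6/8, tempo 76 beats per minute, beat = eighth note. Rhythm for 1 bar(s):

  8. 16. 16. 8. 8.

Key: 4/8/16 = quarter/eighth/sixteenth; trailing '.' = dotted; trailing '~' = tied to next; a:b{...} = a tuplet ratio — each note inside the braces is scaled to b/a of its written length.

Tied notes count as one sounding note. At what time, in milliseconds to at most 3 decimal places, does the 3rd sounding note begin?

note 3 onset = 9/4b = 1776.316ms

1. 0.0ms @ 0 + 1184.211ms (3/2)
2. 1184.211ms @ 3/2 + 592.105ms (3/4)
3. 1776.316ms @ 9/4 + 592.105ms (3/4)
4. 2368.421ms @ 3 + 1184.211ms (3/2)
5. 3552.632ms @ 9/2 + 1184.211ms (3/2)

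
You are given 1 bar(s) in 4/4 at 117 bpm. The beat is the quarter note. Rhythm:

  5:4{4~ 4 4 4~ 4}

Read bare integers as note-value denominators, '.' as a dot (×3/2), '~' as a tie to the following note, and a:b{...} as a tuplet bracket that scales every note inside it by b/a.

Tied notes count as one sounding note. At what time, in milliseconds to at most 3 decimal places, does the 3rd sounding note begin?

note 3 onset = 12/5b = 1230.769ms

1. 0.0ms @ 0 + 820.513ms (8/5)
2. 820.513ms @ 8/5 + 410.256ms (4/5)
3. 1230.769ms @ 12/5 + 820.513ms (8/5)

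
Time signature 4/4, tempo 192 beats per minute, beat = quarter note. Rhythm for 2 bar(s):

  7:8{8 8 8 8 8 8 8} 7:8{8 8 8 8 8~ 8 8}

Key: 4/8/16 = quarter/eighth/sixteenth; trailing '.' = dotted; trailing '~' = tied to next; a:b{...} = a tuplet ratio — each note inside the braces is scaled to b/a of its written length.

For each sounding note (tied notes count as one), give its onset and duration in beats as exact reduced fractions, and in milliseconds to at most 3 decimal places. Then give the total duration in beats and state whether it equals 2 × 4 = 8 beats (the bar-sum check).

1) 0.0ms=0b +178.571ms=4/7b
2) 178.571ms=4/7b +178.571ms=4/7b
3) 357.143ms=8/7b +178.571ms=4/7b
4) 535.714ms=12/7b +178.571ms=4/7b
5) 714.286ms=16/7b +178.571ms=4/7b
6) 892.857ms=20/7b +178.571ms=4/7b
7) 1071.429ms=24/7b +178.571ms=4/7b
8) 1250.0ms=4b +178.571ms=4/7b
9) 1428.571ms=32/7b +178.571ms=4/7b
10) 1607.143ms=36/7b +178.571ms=4/7b
11) 1785.714ms=40/7b +178.571ms=4/7b
12) 1964.286ms=44/7b +357.143ms=8/7b
13) 2321.429ms=52/7b +178.571ms=4/7b
Σ=8b of 8 (192bpm 4/4) — PASS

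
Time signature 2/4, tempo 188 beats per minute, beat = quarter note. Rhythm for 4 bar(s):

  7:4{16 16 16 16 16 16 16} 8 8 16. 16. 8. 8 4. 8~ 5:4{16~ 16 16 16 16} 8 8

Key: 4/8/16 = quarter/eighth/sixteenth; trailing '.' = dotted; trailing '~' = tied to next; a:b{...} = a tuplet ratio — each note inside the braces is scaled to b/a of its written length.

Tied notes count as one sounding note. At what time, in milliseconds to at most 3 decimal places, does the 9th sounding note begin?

1. 0.0ms @ 0 + 45.593ms (1/7)
2. 45.593ms @ 1/7 + 45.593ms (1/7)
3. 91.185ms @ 2/7 + 45.593ms (1/7)
4. 136.778ms @ 3/7 + 45.593ms (1/7)
5. 182.371ms @ 4/7 + 45.593ms (1/7)
6. 227.964ms @ 5/7 + 45.593ms (1/7)
7. 273.556ms @ 6/7 + 45.593ms (1/7)
8. 319.149ms @ 1 + 159.574ms (1/2)
9. 478.723ms @ 3/2 + 159.574ms (1/2)
10. 638.298ms @ 2 + 119.681ms (3/8)
11. 757.979ms @ 19/8 + 119.681ms (3/8)
12. 877.66ms @ 11/4 + 239.362ms (3/4)
13. 1117.021ms @ 7/2 + 159.574ms (1/2)
14. 1276.596ms @ 4 + 478.723ms (3/2)
15. 1755.319ms @ 11/2 + 287.234ms (9/10)
16. 2042.553ms @ 32/5 + 63.83ms (1/5)
17. 2106.383ms @ 33/5 + 63.83ms (1/5)
18. 2170.213ms @ 34/5 + 63.83ms (1/5)
19. 2234.043ms @ 7 + 159.574ms (1/2)
20. 2393.617ms @ 15/2 + 159.574ms (1/2)

note 9 onset = 3/2b = 478.723ms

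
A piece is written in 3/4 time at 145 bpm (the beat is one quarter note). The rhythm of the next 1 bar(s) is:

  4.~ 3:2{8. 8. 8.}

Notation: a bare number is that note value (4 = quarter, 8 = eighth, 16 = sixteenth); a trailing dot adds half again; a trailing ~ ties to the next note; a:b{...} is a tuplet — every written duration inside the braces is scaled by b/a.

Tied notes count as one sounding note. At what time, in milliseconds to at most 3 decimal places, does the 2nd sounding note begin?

1. 0.0ms @ 0 + 827.586ms (2)
2. 827.586ms @ 2 + 206.897ms (1/2)
3. 1034.483ms @ 5/2 + 206.897ms (1/2)

note 2 onset = 2b = 827.586ms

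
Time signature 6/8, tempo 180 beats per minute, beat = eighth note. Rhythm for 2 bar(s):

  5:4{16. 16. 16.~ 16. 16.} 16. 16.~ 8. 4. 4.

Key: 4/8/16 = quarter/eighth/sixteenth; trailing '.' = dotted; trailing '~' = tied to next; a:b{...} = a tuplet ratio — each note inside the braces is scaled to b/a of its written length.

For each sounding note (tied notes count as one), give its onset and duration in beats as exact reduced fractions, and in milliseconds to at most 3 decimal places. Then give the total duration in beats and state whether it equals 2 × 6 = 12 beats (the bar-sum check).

1) 0.0ms=0b +200.0ms=3/5b
2) 200.0ms=3/5b +200.0ms=3/5b
3) 400.0ms=6/5b +400.0ms=6/5b
4) 800.0ms=12/5b +200.0ms=3/5b
5) 1000.0ms=3b +250.0ms=3/4b
6) 1250.0ms=15/4b +750.0ms=9/4b
7) 2000.0ms=6b +1000.0ms=3b
8) 3000.0ms=9b +1000.0ms=3b
Σ=12b of 12 (180bpm 6/8) — PASS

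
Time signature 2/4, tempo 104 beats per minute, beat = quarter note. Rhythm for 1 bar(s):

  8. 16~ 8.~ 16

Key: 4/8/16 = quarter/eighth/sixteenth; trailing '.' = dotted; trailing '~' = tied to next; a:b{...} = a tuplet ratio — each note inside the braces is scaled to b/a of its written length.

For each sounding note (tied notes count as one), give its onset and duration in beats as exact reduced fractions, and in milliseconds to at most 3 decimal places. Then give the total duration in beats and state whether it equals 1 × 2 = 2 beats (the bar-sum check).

1) 0.0ms=0b +432.692ms=3/4b
2) 432.692ms=3/4b +721.154ms=5/4b
Σ=2b of 2 (104bpm 2/4) — PASS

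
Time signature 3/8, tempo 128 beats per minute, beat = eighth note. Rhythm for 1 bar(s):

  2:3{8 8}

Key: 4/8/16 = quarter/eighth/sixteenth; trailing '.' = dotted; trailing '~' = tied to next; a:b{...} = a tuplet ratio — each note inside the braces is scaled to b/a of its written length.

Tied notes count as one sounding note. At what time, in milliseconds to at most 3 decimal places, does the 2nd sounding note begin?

1. 0.0ms @ 0 + 703.125ms (3/2)
2. 703.125ms @ 3/2 + 703.125ms (3/2)

note 2 onset = 3/2b = 703.125ms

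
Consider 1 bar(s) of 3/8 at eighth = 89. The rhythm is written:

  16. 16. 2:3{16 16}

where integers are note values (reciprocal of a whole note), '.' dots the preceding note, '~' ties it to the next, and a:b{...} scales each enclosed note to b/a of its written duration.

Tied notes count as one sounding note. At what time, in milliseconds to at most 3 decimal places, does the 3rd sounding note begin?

note 3 onset = 3/2b = 1011.236ms

1. 0.0ms @ 0 + 505.618ms (3/4)
2. 505.618ms @ 3/4 + 505.618ms (3/4)
3. 1011.236ms @ 3/2 + 505.618ms (3/4)
4. 1516.854ms @ 9/4 + 505.618ms (3/4)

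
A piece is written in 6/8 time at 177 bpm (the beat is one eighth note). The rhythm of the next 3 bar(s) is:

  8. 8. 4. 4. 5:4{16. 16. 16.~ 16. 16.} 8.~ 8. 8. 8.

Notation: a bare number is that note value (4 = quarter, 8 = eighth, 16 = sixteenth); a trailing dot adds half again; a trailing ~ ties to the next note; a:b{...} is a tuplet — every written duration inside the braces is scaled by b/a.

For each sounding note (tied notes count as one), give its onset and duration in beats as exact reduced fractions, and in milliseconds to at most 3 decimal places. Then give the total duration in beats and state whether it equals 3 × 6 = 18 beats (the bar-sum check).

1) 0.0ms=0b +508.475ms=3/2b
2) 508.475ms=3/2b +508.475ms=3/2b
3) 1016.949ms=3b +1016.949ms=3b
4) 2033.898ms=6b +1016.949ms=3b
5) 3050.847ms=9b +203.39ms=3/5b
6) 3254.237ms=48/5b +203.39ms=3/5b
7) 3457.627ms=51/5b +406.78ms=6/5b
8) 3864.407ms=57/5b +203.39ms=3/5b
9) 4067.797ms=12b +1016.949ms=3b
10) 5084.746ms=15b +508.475ms=3/2b
11) 5593.22ms=33/2b +508.475ms=3/2b
Σ=18b of 18 (177bpm 6/8) — PASS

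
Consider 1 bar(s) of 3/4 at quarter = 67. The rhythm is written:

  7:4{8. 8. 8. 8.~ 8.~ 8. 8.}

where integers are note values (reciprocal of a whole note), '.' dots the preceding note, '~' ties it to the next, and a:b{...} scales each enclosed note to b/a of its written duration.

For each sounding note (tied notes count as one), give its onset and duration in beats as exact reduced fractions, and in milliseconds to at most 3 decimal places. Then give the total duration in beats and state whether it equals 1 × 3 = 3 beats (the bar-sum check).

1) 0.0ms=0b +383.795ms=3/7b
2) 383.795ms=3/7b +383.795ms=3/7b
3) 767.591ms=6/7b +383.795ms=3/7b
4) 1151.386ms=9/7b +1151.386ms=9/7b
5) 2302.772ms=18/7b +383.795ms=3/7b
Σ=3b of 3 (67bpm 3/4) — PASS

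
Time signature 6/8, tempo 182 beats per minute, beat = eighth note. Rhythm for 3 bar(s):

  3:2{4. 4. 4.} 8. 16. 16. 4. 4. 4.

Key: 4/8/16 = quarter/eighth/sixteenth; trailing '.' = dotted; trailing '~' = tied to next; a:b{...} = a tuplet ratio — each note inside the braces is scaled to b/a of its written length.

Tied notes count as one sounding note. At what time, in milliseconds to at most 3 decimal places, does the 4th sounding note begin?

note 4 onset = 6b = 1978.022ms

1. 0.0ms @ 0 + 659.341ms (2)
2. 659.341ms @ 2 + 659.341ms (2)
3. 1318.681ms @ 4 + 659.341ms (2)
4. 1978.022ms @ 6 + 494.505ms (3/2)
5. 2472.527ms @ 15/2 + 247.253ms (3/4)
6. 2719.78ms @ 33/4 + 247.253ms (3/4)
7. 2967.033ms @ 9 + 989.011ms (3)
8. 3956.044ms @ 12 + 989.011ms (3)
9. 4945.055ms @ 15 + 989.011ms (3)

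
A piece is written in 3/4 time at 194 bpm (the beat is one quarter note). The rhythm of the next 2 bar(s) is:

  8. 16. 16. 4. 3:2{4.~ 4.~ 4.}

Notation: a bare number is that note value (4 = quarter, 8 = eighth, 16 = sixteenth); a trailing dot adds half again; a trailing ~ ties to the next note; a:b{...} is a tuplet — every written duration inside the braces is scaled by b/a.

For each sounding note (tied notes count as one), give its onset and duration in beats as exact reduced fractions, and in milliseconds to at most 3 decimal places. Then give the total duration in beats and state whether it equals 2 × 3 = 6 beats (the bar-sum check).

1) 0.0ms=0b +231.959ms=3/4b
2) 231.959ms=3/4b +115.979ms=3/8b
3) 347.938ms=9/8b +115.979ms=3/8b
4) 463.918ms=3/2b +463.918ms=3/2b
5) 927.835ms=3b +927.835ms=3b
Σ=6b of 6 (194bpm 3/4) — PASS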